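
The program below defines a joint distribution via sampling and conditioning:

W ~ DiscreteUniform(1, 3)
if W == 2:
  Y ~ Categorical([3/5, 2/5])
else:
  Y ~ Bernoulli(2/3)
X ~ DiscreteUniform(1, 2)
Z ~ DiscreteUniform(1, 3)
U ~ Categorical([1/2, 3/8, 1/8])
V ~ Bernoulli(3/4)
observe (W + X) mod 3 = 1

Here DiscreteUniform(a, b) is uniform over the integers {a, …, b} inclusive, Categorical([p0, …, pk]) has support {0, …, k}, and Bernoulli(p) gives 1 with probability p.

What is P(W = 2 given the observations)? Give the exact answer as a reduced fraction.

P(W = 2 | obs) = 1/2

Enumerate traces; 72 have nonzero weight after conditioning:
  (W=2, Y=0, X=2, Z=1, U=0, V=0) weight 1/240
  (W=2, Y=0, X=2, Z=1, U=0, V=1) weight 1/80
  (W=2, Y=0, X=2, Z=1, U=1, V=0) weight 1/320
  (W=2, Y=0, X=2, Z=1, U=1, V=1) weight 3/320
  (W=2, Y=0, X=2, Z=1, U=2, V=0) weight 1/960
  (W=2, Y=0, X=2, Z=1, U=2, V=1) weight 1/320
  (W=2, Y=0, X=2, Z=2, U=0, V=0) weight 1/240
  (W=2, Y=0, X=2, Z=2, U=0, V=1) weight 1/80
  (W=3, Y=0, X=1, Z=1, U=0, V=0) weight 1/432
  … 63 more
Group by W:
  weight(W=2) = 1/6
  weight(W=3) = 1/6
Total weight = 1/6 + 1/6 = 1/3
P(W=2 | obs) = 1/6 / 1/3 = 1/2
P(W=3 | obs) = 1/6 / 1/3 = 1/2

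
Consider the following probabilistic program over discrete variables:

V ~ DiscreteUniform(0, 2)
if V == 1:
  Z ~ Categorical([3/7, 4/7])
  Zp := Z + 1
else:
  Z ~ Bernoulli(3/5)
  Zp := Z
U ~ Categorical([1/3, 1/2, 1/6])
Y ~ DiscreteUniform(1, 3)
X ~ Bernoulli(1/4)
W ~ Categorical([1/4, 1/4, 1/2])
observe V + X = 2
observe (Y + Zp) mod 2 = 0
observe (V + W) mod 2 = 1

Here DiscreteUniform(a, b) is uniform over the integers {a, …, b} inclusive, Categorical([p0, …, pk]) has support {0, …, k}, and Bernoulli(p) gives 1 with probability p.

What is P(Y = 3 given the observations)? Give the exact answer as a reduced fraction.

Enumerate traces; 27 have nonzero weight after conditioning:
  (V=1, Z=0, U=0, Y=1, X=1, W=0) weight 1/1008
  (V=1, Z=0, U=0, Y=1, X=1, W=2) weight 1/504
  (V=1, Z=0, U=0, Y=3, X=1, W=0) weight 1/1008
  (V=1, Z=0, U=0, Y=3, X=1, W=2) weight 1/504
  (V=1, Z=0, U=1, Y=1, X=1, W=0) weight 1/672
  (V=1, Z=0, U=1, Y=1, X=1, W=2) weight 1/336
  (V=1, Z=0, U=1, Y=3, X=1, W=0) weight 1/672
  (V=1, Z=0, U=1, Y=3, X=1, W=2) weight 1/336
  (V=1, Z=1, U=0, Y=2, X=1, W=0) weight 1/756
  … 18 more
Group by Y:
  weight(Y=1) = 3/140
  weight(Y=2) = 17/840
  weight(Y=3) = 3/140
Total weight = 3/140 + 17/840 + 3/140 = 53/840
P(Y=1 | obs) = 3/140 / 53/840 = 18/53
P(Y=2 | obs) = 17/840 / 53/840 = 17/53
P(Y=3 | obs) = 3/140 / 53/840 = 18/53

P(Y = 3 | obs) = 18/53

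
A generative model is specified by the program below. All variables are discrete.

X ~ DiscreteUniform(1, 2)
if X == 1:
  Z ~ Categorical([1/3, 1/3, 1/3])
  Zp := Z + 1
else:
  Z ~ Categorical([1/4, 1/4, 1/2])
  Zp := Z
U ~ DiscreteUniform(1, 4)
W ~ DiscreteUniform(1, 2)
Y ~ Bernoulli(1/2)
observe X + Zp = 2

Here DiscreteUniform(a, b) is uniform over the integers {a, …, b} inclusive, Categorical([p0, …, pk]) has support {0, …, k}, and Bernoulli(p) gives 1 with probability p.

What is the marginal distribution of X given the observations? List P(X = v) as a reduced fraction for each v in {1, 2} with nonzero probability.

Enumerate traces; 32 have nonzero weight after conditioning:
  (X=1, Z=0, U=1, W=1, Y=0) weight 1/96
  (X=1, Z=0, U=1, W=1, Y=1) weight 1/96
  (X=1, Z=0, U=1, W=2, Y=0) weight 1/96
  (X=1, Z=0, U=1, W=2, Y=1) weight 1/96
  (X=1, Z=0, U=2, W=1, Y=0) weight 1/96
  (X=1, Z=0, U=2, W=1, Y=1) weight 1/96
  (X=1, Z=0, U=2, W=2, Y=0) weight 1/96
  (X=1, Z=0, U=2, W=2, Y=1) weight 1/96
  (X=2, Z=0, U=1, W=1, Y=0) weight 1/128
  … 23 more
Group by X:
  weight(X=1) = 1/6
  weight(X=2) = 1/8
Total weight = 1/6 + 1/8 = 7/24
P(X=1 | obs) = 1/6 / 7/24 = 4/7
P(X=2 | obs) = 1/8 / 7/24 = 3/7

P(X=1) = 4/7, P(X=2) = 3/7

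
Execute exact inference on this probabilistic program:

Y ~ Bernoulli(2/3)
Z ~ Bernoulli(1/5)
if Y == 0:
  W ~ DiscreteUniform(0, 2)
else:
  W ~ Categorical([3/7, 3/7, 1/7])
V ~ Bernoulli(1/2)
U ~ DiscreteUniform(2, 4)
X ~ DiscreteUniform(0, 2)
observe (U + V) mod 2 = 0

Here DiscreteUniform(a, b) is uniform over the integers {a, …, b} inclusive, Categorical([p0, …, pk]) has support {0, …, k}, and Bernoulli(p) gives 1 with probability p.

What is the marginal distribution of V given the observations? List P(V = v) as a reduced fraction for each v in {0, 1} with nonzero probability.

P(V=0) = 2/3, P(V=1) = 1/3

Enumerate traces; 108 have nonzero weight after conditioning:
  (Y=0, Z=0, W=0, V=0, U=2, X=0) weight 2/405
  (Y=0, Z=0, W=0, V=0, U=2, X=1) weight 2/405
  (Y=0, Z=0, W=0, V=0, U=2, X=2) weight 2/405
  (Y=0, Z=0, W=0, V=0, U=4, X=0) weight 2/405
  (Y=0, Z=0, W=0, V=0, U=4, X=1) weight 2/405
  (Y=0, Z=0, W=0, V=0, U=4, X=2) weight 2/405
  (Y=0, Z=0, W=0, V=1, U=3, X=0) weight 2/405
  (Y=0, Z=0, W=0, V=1, U=3, X=1) weight 2/405
  … 100 more
Group by V:
  weight(V=0) = 1/3
  weight(V=1) = 1/6
Total weight = 1/3 + 1/6 = 1/2
P(V=0 | obs) = 1/3 / 1/2 = 2/3
P(V=1 | obs) = 1/6 / 1/2 = 1/3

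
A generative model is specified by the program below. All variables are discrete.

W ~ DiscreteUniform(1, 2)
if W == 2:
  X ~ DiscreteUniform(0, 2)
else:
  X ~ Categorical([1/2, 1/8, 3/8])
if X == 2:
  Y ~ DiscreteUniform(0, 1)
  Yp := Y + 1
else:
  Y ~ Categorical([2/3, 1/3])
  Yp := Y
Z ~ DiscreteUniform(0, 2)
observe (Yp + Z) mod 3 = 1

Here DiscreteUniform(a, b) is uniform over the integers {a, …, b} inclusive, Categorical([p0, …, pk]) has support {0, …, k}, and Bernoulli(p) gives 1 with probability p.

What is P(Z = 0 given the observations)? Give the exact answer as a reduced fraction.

Enumerate traces; 12 have nonzero weight after conditioning:
  (W=1, X=0, Y=0, Z=1) weight 1/18
  (W=1, X=0, Y=1, Z=0) weight 1/36
  (W=1, X=1, Y=0, Z=1) weight 1/72
  (W=1, X=1, Y=1, Z=0) weight 1/144
  (W=1, X=2, Y=0, Z=0) weight 1/32
  (W=1, X=2, Y=1, Z=2) weight 1/32
  (W=2, X=0, Y=0, Z=1) weight 1/27
  (W=2, X=0, Y=1, Z=0) weight 1/54
  … 4 more
Group by Z:
  weight(Z=0) = 113/864
  weight(Z=1) = 31/216
  weight(Z=2) = 17/288
Total weight = 113/864 + 31/216 + 17/288 = 1/3
P(Z=0 | obs) = 113/864 / 1/3 = 113/288
P(Z=1 | obs) = 31/216 / 1/3 = 31/72
P(Z=2 | obs) = 17/288 / 1/3 = 17/96

P(Z = 0 | obs) = 113/288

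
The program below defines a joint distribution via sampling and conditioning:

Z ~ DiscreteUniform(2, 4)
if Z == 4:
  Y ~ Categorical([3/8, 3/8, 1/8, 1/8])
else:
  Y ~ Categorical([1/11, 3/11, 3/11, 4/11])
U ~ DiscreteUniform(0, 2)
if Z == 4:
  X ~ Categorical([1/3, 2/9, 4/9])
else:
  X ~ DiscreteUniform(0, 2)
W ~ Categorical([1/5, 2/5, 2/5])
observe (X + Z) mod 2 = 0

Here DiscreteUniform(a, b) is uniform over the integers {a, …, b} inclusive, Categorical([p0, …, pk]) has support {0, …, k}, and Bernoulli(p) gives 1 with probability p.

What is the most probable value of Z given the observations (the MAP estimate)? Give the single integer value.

Enumerate traces; 180 have nonzero weight after conditioning:
  (Z=2, Y=0, U=0, X=0, W=0) weight 1/1485
  (Z=2, Y=0, U=0, X=0, W=1) weight 2/1485
  (Z=2, Y=0, U=0, X=0, W=2) weight 2/1485
  (Z=2, Y=0, U=0, X=2, W=0) weight 1/1485
  (Z=2, Y=0, U=0, X=2, W=1) weight 2/1485
  (Z=2, Y=0, U=0, X=2, W=2) weight 2/1485
  (Z=2, Y=0, U=1, X=0, W=0) weight 1/1485
  (Z=2, Y=0, U=1, X=0, W=1) weight 2/1485
  (Z=3, Y=0, U=0, X=1, W=0) weight 1/1485
  (Z=4, Y=0, U=0, X=0, W=0) weight 1/360
  … 170 more
Group by Z:
  weight(Z=2) = 2/9
  weight(Z=3) = 1/9
  weight(Z=4) = 7/27
Total weight = 2/9 + 1/9 + 7/27 = 16/27
P(Z=2 | obs) = 2/9 / 16/27 = 3/8
P(Z=3 | obs) = 1/9 / 16/27 = 3/16
P(Z=4 | obs) = 7/27 / 16/27 = 7/16
argmax = 4

argmax_v P(Z = v | obs) = 4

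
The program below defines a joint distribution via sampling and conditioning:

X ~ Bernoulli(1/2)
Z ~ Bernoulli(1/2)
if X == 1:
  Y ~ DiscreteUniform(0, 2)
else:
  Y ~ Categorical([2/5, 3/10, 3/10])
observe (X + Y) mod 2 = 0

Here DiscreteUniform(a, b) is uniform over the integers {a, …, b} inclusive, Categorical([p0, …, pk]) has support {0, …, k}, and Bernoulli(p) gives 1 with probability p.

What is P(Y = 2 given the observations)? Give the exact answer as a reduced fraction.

Enumerate traces; 6 have nonzero weight after conditioning:
  (X=0, Z=0, Y=0) weight 1/10
  (X=0, Z=0, Y=2) weight 3/40
  (X=0, Z=1, Y=0) weight 1/10
  (X=0, Z=1, Y=2) weight 3/40
  (X=1, Z=0, Y=1) weight 1/12
  (X=1, Z=1, Y=1) weight 1/12
Group by Y:
  weight(Y=0) = 1/5
  weight(Y=1) = 1/6
  weight(Y=2) = 3/20
Total weight = 1/5 + 1/6 + 3/20 = 31/60
P(Y=0 | obs) = 1/5 / 31/60 = 12/31
P(Y=1 | obs) = 1/6 / 31/60 = 10/31
P(Y=2 | obs) = 3/20 / 31/60 = 9/31

P(Y = 2 | obs) = 9/31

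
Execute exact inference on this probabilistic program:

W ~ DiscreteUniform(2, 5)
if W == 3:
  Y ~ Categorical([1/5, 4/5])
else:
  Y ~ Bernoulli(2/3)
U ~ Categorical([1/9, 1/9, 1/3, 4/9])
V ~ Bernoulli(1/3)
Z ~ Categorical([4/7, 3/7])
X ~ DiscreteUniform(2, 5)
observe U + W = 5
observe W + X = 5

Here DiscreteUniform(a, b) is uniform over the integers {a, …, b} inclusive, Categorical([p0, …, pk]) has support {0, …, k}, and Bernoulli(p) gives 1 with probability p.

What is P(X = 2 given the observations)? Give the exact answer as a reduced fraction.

P(X = 2 | obs) = 3/7

Enumerate traces; 16 have nonzero weight after conditioning:
  (W=2, Y=0, U=3, V=0, Z=0, X=3) weight 2/567
  (W=2, Y=0, U=3, V=0, Z=1, X=3) weight 1/378
  (W=2, Y=0, U=3, V=1, Z=0, X=3) weight 1/567
  (W=2, Y=0, U=3, V=1, Z=1, X=3) weight 1/756
  (W=2, Y=1, U=3, V=0, Z=0, X=3) weight 4/567
  (W=2, Y=1, U=3, V=0, Z=1, X=3) weight 1/189
  (W=2, Y=1, U=3, V=1, Z=0, X=3) weight 2/567
  (W=2, Y=1, U=3, V=1, Z=1, X=3) weight 1/378
  (W=3, Y=0, U=2, V=0, Z=0, X=2) weight 1/630
  … 7 more
Group by X:
  weight(X=2) = 1/48
  weight(X=3) = 1/36
Total weight = 1/48 + 1/36 = 7/144
P(X=2 | obs) = 1/48 / 7/144 = 3/7
P(X=3 | obs) = 1/36 / 7/144 = 4/7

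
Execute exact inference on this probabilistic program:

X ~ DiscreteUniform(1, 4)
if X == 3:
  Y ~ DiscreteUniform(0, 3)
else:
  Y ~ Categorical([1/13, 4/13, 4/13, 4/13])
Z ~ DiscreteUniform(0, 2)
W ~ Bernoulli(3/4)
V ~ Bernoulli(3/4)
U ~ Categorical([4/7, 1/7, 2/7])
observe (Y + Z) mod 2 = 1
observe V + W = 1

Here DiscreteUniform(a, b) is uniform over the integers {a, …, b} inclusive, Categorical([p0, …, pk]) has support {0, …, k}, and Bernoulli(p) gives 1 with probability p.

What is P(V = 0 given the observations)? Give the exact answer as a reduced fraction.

Enumerate traces; 144 have nonzero weight after conditioning:
  (X=1, Y=0, Z=1, W=0, V=1, U=0) weight 1/1456
  (X=1, Y=0, Z=1, W=0, V=1, U=1) weight 1/5824
  (X=1, Y=0, Z=1, W=0, V=1, U=2) weight 1/2912
  (X=1, Y=0, Z=1, W=1, V=0, U=0) weight 1/1456
  (X=1, Y=0, Z=1, W=1, V=0, U=1) weight 1/5824
  (X=1, Y=0, Z=1, W=1, V=0, U=2) weight 1/2912
  (X=1, Y=1, Z=0, W=0, V=1, U=0) weight 1/364
  (X=1, Y=1, Z=0, W=0, V=1, U=1) weight 1/1456
  … 136 more
Group by V:
  weight(V=0) = 165/1664
  weight(V=1) = 165/1664
Total weight = 165/1664 + 165/1664 = 165/832
P(V=0 | obs) = 165/1664 / 165/832 = 1/2
P(V=1 | obs) = 165/1664 / 165/832 = 1/2

P(V = 0 | obs) = 1/2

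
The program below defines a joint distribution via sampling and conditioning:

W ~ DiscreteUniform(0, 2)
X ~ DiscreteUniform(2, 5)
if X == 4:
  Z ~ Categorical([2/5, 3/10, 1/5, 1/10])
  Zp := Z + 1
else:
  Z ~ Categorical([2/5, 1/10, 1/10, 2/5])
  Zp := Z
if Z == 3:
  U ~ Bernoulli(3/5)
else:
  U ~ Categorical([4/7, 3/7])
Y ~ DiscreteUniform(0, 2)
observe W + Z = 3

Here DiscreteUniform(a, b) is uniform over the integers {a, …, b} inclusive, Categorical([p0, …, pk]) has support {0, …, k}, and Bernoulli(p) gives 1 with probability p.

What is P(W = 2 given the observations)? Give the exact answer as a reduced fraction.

Enumerate traces; 72 have nonzero weight after conditioning:
  (W=0, X=2, Z=3, U=0, Y=0) weight 1/225
  (W=0, X=2, Z=3, U=0, Y=1) weight 1/225
  (W=0, X=2, Z=3, U=0, Y=2) weight 1/225
  (W=0, X=2, Z=3, U=1, Y=0) weight 1/150
  (W=0, X=2, Z=3, U=1, Y=1) weight 1/150
  (W=0, X=2, Z=3, U=1, Y=2) weight 1/150
  (W=0, X=3, Z=3, U=0, Y=0) weight 1/225
  (W=0, X=3, Z=3, U=0, Y=1) weight 1/225
  (W=1, X=2, Z=2, U=0, Y=0) weight 1/630
  (W=2, X=2, Z=1, U=0, Y=0) weight 1/630
  … 62 more
Group by W:
  weight(W=0) = 13/120
  weight(W=1) = 1/24
  weight(W=2) = 1/20
Total weight = 13/120 + 1/24 + 1/20 = 1/5
P(W=0 | obs) = 13/120 / 1/5 = 13/24
P(W=1 | obs) = 1/24 / 1/5 = 5/24
P(W=2 | obs) = 1/20 / 1/5 = 1/4

P(W = 2 | obs) = 1/4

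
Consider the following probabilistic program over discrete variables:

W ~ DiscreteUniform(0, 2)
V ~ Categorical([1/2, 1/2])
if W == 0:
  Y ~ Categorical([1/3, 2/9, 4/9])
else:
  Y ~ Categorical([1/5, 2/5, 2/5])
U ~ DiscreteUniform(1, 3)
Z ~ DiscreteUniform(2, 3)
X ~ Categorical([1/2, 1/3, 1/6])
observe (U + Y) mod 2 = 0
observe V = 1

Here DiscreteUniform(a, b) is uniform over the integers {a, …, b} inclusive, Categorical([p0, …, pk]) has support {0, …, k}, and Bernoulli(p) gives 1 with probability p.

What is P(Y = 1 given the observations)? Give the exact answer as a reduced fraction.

P(Y = 1 | obs) = 92/181

Enumerate traces; 72 have nonzero weight after conditioning:
  (W=0, V=1, Y=0, U=2, Z=2, X=0) weight 1/216
  (W=0, V=1, Y=0, U=2, Z=2, X=1) weight 1/324
  (W=0, V=1, Y=0, U=2, Z=2, X=2) weight 1/648
  (W=0, V=1, Y=0, U=2, Z=3, X=0) weight 1/216
  (W=0, V=1, Y=0, U=2, Z=3, X=1) weight 1/324
  (W=0, V=1, Y=0, U=2, Z=3, X=2) weight 1/648
  (W=0, V=1, Y=1, U=1, Z=2, X=0) weight 1/324
  (W=0, V=1, Y=1, U=1, Z=2, X=1) weight 1/486
  (W=0, V=1, Y=2, U=2, Z=2, X=0) weight 1/162
  … 63 more
Group by Y:
  weight(Y=0) = 11/270
  weight(Y=1) = 46/405
  weight(Y=2) = 28/405
Total weight = 11/270 + 46/405 + 28/405 = 181/810
P(Y=0 | obs) = 11/270 / 181/810 = 33/181
P(Y=1 | obs) = 46/405 / 181/810 = 92/181
P(Y=2 | obs) = 28/405 / 181/810 = 56/181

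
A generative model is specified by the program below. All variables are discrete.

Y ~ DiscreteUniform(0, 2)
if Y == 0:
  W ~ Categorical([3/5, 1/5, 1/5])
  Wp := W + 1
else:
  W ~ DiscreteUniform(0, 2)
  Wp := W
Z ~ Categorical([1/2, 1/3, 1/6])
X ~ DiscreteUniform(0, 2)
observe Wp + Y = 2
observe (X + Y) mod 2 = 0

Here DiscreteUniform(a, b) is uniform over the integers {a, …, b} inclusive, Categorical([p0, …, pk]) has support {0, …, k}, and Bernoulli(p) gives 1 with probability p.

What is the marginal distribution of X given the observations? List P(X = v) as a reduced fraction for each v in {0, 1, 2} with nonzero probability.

Enumerate traces; 15 have nonzero weight after conditioning:
  (Y=0, W=1, Z=0, X=0) weight 1/90
  (Y=0, W=1, Z=0, X=2) weight 1/90
  (Y=0, W=1, Z=1, X=0) weight 1/135
  (Y=0, W=1, Z=1, X=2) weight 1/135
  (Y=0, W=1, Z=2, X=0) weight 1/270
  (Y=0, W=1, Z=2, X=2) weight 1/270
  (Y=1, W=1, Z=0, X=1) weight 1/54
  (Y=1, W=1, Z=1, X=1) weight 1/81
  … 7 more
Group by X:
  weight(X=0) = 8/135
  weight(X=1) = 1/27
  weight(X=2) = 8/135
Total weight = 8/135 + 1/27 + 8/135 = 7/45
P(X=0 | obs) = 8/135 / 7/45 = 8/21
P(X=1 | obs) = 1/27 / 7/45 = 5/21
P(X=2 | obs) = 8/135 / 7/45 = 8/21

P(X=0) = 8/21, P(X=1) = 5/21, P(X=2) = 8/21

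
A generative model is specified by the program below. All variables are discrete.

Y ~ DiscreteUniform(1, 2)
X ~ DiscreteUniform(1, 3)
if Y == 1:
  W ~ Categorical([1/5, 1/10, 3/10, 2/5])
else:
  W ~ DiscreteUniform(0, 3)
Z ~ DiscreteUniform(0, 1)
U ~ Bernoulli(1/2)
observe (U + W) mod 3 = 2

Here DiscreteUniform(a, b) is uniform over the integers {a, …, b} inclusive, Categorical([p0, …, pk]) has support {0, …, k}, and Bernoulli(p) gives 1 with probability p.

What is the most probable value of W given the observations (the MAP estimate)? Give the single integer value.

argmax_v P(W = v | obs) = 2

Enumerate traces; 24 have nonzero weight after conditioning:
  (Y=1, X=1, W=1, Z=0, U=1) weight 1/240
  (Y=1, X=1, W=1, Z=1, U=1) weight 1/240
  (Y=1, X=1, W=2, Z=0, U=0) weight 1/80
  (Y=1, X=1, W=2, Z=1, U=0) weight 1/80
  (Y=1, X=2, W=1, Z=0, U=1) weight 1/240
  (Y=1, X=2, W=1, Z=1, U=1) weight 1/240
  (Y=1, X=2, W=2, Z=0, U=0) weight 1/80
  (Y=1, X=2, W=2, Z=1, U=0) weight 1/80
  … 16 more
Group by W:
  weight(W=1) = 7/80
  weight(W=2) = 11/80
Total weight = 7/80 + 11/80 = 9/40
P(W=1 | obs) = 7/80 / 9/40 = 7/18
P(W=2 | obs) = 11/80 / 9/40 = 11/18
argmax = 2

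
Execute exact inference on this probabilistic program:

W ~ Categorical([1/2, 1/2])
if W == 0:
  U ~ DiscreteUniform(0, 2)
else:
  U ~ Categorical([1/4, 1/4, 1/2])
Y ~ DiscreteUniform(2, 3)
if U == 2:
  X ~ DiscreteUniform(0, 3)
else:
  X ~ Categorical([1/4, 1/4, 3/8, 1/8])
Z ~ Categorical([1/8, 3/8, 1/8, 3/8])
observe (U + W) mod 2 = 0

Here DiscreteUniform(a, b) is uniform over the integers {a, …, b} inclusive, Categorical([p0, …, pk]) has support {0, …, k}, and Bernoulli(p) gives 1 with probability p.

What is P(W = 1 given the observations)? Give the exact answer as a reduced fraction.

Enumerate traces; 96 have nonzero weight after conditioning:
  (W=0, U=0, Y=2, X=0, Z=0) weight 1/384
  (W=0, U=0, Y=2, X=0, Z=1) weight 1/128
  (W=0, U=0, Y=2, X=0, Z=2) weight 1/384
  (W=0, U=0, Y=2, X=0, Z=3) weight 1/128
  (W=0, U=0, Y=2, X=1, Z=0) weight 1/384
  (W=0, U=0, Y=2, X=1, Z=1) weight 1/128
  (W=0, U=0, Y=2, X=1, Z=2) weight 1/384
  (W=0, U=0, Y=2, X=1, Z=3) weight 1/128
  (W=1, U=1, Y=2, X=0, Z=0) weight 1/512
  … 87 more
Group by W:
  weight(W=0) = 1/3
  weight(W=1) = 1/8
Total weight = 1/3 + 1/8 = 11/24
P(W=0 | obs) = 1/3 / 11/24 = 8/11
P(W=1 | obs) = 1/8 / 11/24 = 3/11

P(W = 1 | obs) = 3/11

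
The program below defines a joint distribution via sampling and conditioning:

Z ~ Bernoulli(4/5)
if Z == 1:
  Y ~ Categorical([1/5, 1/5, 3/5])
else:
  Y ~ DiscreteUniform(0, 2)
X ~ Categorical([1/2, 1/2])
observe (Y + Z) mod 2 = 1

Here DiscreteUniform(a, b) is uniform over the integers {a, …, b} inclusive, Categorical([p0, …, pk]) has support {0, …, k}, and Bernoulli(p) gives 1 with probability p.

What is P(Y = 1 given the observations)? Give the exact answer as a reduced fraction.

P(Y = 1 | obs) = 5/53

Enumerate traces; 6 have nonzero weight after conditioning:
  (Z=0, Y=1, X=0) weight 1/30
  (Z=0, Y=1, X=1) weight 1/30
  (Z=1, Y=0, X=0) weight 2/25
  (Z=1, Y=0, X=1) weight 2/25
  (Z=1, Y=2, X=0) weight 6/25
  (Z=1, Y=2, X=1) weight 6/25
Group by Y:
  weight(Y=0) = 4/25
  weight(Y=1) = 1/15
  weight(Y=2) = 12/25
Total weight = 4/25 + 1/15 + 12/25 = 53/75
P(Y=0 | obs) = 4/25 / 53/75 = 12/53
P(Y=1 | obs) = 1/15 / 53/75 = 5/53
P(Y=2 | obs) = 12/25 / 53/75 = 36/53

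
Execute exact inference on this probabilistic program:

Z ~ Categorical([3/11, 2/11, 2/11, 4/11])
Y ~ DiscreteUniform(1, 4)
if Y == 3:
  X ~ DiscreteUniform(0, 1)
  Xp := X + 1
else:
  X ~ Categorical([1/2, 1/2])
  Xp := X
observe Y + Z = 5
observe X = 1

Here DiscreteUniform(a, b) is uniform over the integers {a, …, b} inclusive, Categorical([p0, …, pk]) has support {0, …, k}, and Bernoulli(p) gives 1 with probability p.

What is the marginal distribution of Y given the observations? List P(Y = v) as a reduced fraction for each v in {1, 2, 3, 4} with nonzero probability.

Enumerate traces; 3 have nonzero weight after conditioning:
  (Z=1, Y=4, X=1) weight 1/44
  (Z=2, Y=3, X=1) weight 1/44
  (Z=3, Y=2, X=1) weight 1/22
Group by Y:
  weight(Y=2) = 1/22
  weight(Y=3) = 1/44
  weight(Y=4) = 1/44
Total weight = 1/22 + 1/44 + 1/44 = 1/11
P(Y=2 | obs) = 1/22 / 1/11 = 1/2
P(Y=3 | obs) = 1/44 / 1/11 = 1/4
P(Y=4 | obs) = 1/44 / 1/11 = 1/4

P(Y=2) = 1/2, P(Y=3) = 1/4, P(Y=4) = 1/4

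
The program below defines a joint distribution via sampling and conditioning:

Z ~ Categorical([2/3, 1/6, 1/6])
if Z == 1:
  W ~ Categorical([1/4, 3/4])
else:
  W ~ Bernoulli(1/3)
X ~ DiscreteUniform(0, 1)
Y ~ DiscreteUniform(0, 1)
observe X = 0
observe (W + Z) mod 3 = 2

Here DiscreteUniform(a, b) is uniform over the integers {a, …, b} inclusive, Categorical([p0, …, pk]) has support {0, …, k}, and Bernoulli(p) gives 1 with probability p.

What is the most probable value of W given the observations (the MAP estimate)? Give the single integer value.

Enumerate traces; 4 have nonzero weight after conditioning:
  (Z=1, W=1, X=0, Y=0) weight 1/32
  (Z=1, W=1, X=0, Y=1) weight 1/32
  (Z=2, W=0, X=0, Y=0) weight 1/36
  (Z=2, W=0, X=0, Y=1) weight 1/36
Group by W:
  weight(W=0) = 1/18
  weight(W=1) = 1/16
Total weight = 1/18 + 1/16 = 17/144
P(W=0 | obs) = 1/18 / 17/144 = 8/17
P(W=1 | obs) = 1/16 / 17/144 = 9/17
argmax = 1

argmax_v P(W = v | obs) = 1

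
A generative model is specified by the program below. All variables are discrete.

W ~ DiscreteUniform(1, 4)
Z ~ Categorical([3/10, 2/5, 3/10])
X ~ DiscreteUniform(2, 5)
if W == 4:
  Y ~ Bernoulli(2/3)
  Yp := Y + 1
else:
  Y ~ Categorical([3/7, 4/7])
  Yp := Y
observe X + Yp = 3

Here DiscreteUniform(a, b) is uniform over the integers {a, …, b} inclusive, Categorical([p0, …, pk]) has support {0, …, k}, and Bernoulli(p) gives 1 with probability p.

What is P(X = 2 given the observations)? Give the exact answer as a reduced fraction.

Enumerate traces; 21 have nonzero weight after conditioning:
  (W=1, Z=0, X=2, Y=1) weight 3/280
  (W=1, Z=0, X=3, Y=0) weight 9/1120
  (W=1, Z=1, X=2, Y=1) weight 1/70
  (W=1, Z=1, X=3, Y=0) weight 3/280
  (W=1, Z=2, X=2, Y=1) weight 3/280
  (W=1, Z=2, X=3, Y=0) weight 9/1120
  (W=2, Z=0, X=2, Y=1) weight 3/280
  (W=2, Z=0, X=3, Y=0) weight 9/1120
  … 13 more
Group by X:
  weight(X=2) = 43/336
  weight(X=3) = 9/112
Total weight = 43/336 + 9/112 = 5/24
P(X=2 | obs) = 43/336 / 5/24 = 43/70
P(X=3 | obs) = 9/112 / 5/24 = 27/70

P(X = 2 | obs) = 43/70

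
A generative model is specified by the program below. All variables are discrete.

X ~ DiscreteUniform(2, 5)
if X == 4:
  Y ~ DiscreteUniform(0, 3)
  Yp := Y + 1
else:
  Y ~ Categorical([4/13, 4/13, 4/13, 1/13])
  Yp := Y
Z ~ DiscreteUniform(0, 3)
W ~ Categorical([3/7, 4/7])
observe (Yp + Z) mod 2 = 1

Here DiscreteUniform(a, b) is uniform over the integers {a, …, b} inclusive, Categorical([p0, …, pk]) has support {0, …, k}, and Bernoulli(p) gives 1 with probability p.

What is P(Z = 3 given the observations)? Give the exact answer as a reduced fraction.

P(Z = 3 | obs) = 61/208

Enumerate traces; 64 have nonzero weight after conditioning:
  (X=2, Y=0, Z=1, W=0) weight 3/364
  (X=2, Y=0, Z=1, W=1) weight 1/91
  (X=2, Y=0, Z=3, W=0) weight 3/364
  (X=2, Y=0, Z=3, W=1) weight 1/91
  (X=2, Y=1, Z=0, W=0) weight 3/364
  (X=2, Y=1, Z=0, W=1) weight 1/91
  (X=2, Y=1, Z=2, W=0) weight 3/364
  (X=2, Y=1, Z=2, W=1) weight 1/91
  … 56 more
Group by Z:
  weight(Z=0) = 43/416
  weight(Z=1) = 61/416
  weight(Z=2) = 43/416
  weight(Z=3) = 61/416
Total weight = 43/416 + 61/416 + 43/416 + 61/416 = 1/2
P(Z=0 | obs) = 43/416 / 1/2 = 43/208
P(Z=1 | obs) = 61/416 / 1/2 = 61/208
P(Z=2 | obs) = 43/416 / 1/2 = 43/208
P(Z=3 | obs) = 61/416 / 1/2 = 61/208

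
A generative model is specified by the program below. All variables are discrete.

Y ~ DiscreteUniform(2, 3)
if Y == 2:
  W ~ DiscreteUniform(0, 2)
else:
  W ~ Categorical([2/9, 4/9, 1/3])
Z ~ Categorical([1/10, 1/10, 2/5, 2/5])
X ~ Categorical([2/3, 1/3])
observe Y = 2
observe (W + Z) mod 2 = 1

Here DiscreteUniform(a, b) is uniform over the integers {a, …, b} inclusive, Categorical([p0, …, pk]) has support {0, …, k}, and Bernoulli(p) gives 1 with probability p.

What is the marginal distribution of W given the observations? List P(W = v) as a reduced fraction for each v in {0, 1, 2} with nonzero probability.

Enumerate traces; 12 have nonzero weight after conditioning:
  (Y=2, W=0, Z=1, X=0) weight 1/90
  (Y=2, W=0, Z=1, X=1) weight 1/180
  (Y=2, W=0, Z=3, X=0) weight 2/45
  (Y=2, W=0, Z=3, X=1) weight 1/45
  (Y=2, W=1, Z=0, X=0) weight 1/90
  (Y=2, W=1, Z=0, X=1) weight 1/180
  (Y=2, W=1, Z=2, X=0) weight 2/45
  (Y=2, W=1, Z=2, X=1) weight 1/45
  (Y=2, W=2, Z=1, X=0) weight 1/90
  … 3 more
Group by W:
  weight(W=0) = 1/12
  weight(W=1) = 1/12
  weight(W=2) = 1/12
Total weight = 1/12 + 1/12 + 1/12 = 1/4
P(W=0 | obs) = 1/12 / 1/4 = 1/3
P(W=1 | obs) = 1/12 / 1/4 = 1/3
P(W=2 | obs) = 1/12 / 1/4 = 1/3

P(W=0) = 1/3, P(W=1) = 1/3, P(W=2) = 1/3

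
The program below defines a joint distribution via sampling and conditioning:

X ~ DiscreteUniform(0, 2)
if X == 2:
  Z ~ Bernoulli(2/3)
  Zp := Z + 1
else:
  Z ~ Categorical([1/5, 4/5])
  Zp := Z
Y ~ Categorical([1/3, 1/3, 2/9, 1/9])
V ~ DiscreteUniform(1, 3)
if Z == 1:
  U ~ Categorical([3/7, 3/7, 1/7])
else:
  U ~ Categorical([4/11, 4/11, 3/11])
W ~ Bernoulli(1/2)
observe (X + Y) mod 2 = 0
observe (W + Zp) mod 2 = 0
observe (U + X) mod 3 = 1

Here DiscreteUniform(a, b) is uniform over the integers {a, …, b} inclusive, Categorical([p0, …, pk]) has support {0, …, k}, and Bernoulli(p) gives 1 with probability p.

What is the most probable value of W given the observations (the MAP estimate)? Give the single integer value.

argmax_v P(W = v | obs) = 1

Enumerate traces; 36 have nonzero weight after conditioning:
  (X=0, Z=0, Y=0, V=1, U=1, W=0) weight 2/1485
  (X=0, Z=0, Y=0, V=2, U=1, W=0) weight 2/1485
  (X=0, Z=0, Y=0, V=3, U=1, W=0) weight 2/1485
  (X=0, Z=0, Y=2, V=1, U=1, W=0) weight 4/4455
  (X=0, Z=0, Y=2, V=2, U=1, W=0) weight 4/4455
  (X=0, Z=0, Y=2, V=3, U=1, W=0) weight 4/4455
  (X=0, Z=1, Y=0, V=1, U=1, W=1) weight 2/315
  (X=0, Z=1, Y=0, V=2, U=1, W=1) weight 2/315
  … 28 more
Group by W:
  weight(W=0) = 653/31185
  weight(W=1) = 1363/20790
Total weight = 653/31185 + 1363/20790 = 1079/12474
P(W=0 | obs) = 653/31185 / 1079/12474 = 1306/5395
P(W=1 | obs) = 1363/20790 / 1079/12474 = 4089/5395
argmax = 1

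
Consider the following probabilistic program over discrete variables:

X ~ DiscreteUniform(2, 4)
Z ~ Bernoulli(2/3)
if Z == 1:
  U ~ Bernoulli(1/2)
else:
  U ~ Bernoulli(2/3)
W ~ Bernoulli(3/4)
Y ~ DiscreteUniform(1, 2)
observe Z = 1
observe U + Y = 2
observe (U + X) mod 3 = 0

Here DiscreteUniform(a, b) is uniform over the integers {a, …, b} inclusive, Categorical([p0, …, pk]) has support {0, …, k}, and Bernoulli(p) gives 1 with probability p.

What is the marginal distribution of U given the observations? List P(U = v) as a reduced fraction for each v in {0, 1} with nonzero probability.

P(U=0) = 1/2, P(U=1) = 1/2

Enumerate traces; 4 have nonzero weight after conditioning:
  (X=2, Z=1, U=1, W=0, Y=1) weight 1/72
  (X=2, Z=1, U=1, W=1, Y=1) weight 1/24
  (X=3, Z=1, U=0, W=0, Y=2) weight 1/72
  (X=3, Z=1, U=0, W=1, Y=2) weight 1/24
Group by U:
  weight(U=0) = 1/18
  weight(U=1) = 1/18
Total weight = 1/18 + 1/18 = 1/9
P(U=0 | obs) = 1/18 / 1/9 = 1/2
P(U=1 | obs) = 1/18 / 1/9 = 1/2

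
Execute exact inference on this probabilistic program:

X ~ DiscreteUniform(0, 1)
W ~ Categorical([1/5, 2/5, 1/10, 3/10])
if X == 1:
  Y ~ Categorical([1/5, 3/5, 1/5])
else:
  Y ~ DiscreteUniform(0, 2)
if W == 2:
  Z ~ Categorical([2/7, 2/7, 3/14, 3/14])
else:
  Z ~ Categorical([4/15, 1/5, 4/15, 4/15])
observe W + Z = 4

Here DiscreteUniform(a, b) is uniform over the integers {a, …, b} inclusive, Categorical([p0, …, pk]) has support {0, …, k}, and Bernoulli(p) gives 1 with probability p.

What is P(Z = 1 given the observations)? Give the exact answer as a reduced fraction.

P(Z = 1 | obs) = 126/395

Enumerate traces; 18 have nonzero weight after conditioning:
  (X=0, W=1, Y=0, Z=3) weight 4/225
  (X=0, W=1, Y=1, Z=3) weight 4/225
  (X=0, W=1, Y=2, Z=3) weight 4/225
  (X=0, W=2, Y=0, Z=2) weight 1/280
  (X=0, W=2, Y=1, Z=2) weight 1/280
  (X=0, W=2, Y=2, Z=2) weight 1/280
  (X=0, W=3, Y=0, Z=1) weight 1/100
  (X=0, W=3, Y=1, Z=1) weight 1/100
  … 10 more
Group by Z:
  weight(Z=1) = 3/50
  weight(Z=2) = 3/140
  weight(Z=3) = 8/75
Total weight = 3/50 + 3/140 + 8/75 = 79/420
P(Z=1 | obs) = 3/50 / 79/420 = 126/395
P(Z=2 | obs) = 3/140 / 79/420 = 9/79
P(Z=3 | obs) = 8/75 / 79/420 = 224/395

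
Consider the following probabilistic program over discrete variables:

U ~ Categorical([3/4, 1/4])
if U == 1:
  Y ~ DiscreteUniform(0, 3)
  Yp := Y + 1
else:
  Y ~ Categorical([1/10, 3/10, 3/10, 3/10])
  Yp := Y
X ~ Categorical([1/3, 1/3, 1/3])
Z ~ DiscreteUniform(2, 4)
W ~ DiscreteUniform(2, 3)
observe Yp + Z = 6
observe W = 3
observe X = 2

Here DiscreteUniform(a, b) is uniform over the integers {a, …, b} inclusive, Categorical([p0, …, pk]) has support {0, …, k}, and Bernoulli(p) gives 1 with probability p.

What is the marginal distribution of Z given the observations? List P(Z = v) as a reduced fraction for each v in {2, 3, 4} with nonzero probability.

P(Z=2) = 5/51, P(Z=3) = 23/51, P(Z=4) = 23/51

Enumerate traces; 5 have nonzero weight after conditioning:
  (U=0, Y=2, X=2, Z=4, W=3) weight 1/80
  (U=0, Y=3, X=2, Z=3, W=3) weight 1/80
  (U=1, Y=1, X=2, Z=4, W=3) weight 1/288
  (U=1, Y=2, X=2, Z=3, W=3) weight 1/288
  (U=1, Y=3, X=2, Z=2, W=3) weight 1/288
Group by Z:
  weight(Z=2) = 1/288
  weight(Z=3) = 23/1440
  weight(Z=4) = 23/1440
Total weight = 1/288 + 23/1440 + 23/1440 = 17/480
P(Z=2 | obs) = 1/288 / 17/480 = 5/51
P(Z=3 | obs) = 23/1440 / 17/480 = 23/51
P(Z=4 | obs) = 23/1440 / 17/480 = 23/51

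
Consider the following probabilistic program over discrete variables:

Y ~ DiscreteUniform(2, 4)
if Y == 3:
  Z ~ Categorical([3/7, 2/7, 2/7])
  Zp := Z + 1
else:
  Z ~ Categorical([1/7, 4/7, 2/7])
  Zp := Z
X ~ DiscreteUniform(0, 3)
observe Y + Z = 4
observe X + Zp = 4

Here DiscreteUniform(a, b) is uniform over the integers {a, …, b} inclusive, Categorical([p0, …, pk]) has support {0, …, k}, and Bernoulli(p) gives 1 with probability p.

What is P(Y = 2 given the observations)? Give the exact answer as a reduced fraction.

P(Y = 2 | obs) = 1/2

Enumerate traces; 2 have nonzero weight after conditioning:
  (Y=2, Z=2, X=2) weight 1/42
  (Y=3, Z=1, X=2) weight 1/42
Group by Y:
  weight(Y=2) = 1/42
  weight(Y=3) = 1/42
Total weight = 1/42 + 1/42 = 1/21
P(Y=2 | obs) = 1/42 / 1/21 = 1/2
P(Y=3 | obs) = 1/42 / 1/21 = 1/2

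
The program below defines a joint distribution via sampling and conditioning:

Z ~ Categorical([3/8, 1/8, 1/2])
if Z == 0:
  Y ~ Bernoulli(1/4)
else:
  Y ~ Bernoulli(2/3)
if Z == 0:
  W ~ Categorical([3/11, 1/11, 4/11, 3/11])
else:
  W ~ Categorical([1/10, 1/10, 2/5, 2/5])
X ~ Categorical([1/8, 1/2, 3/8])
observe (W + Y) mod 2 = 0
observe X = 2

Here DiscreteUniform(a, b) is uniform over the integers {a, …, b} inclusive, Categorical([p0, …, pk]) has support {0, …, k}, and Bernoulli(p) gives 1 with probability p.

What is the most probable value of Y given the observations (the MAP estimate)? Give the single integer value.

argmax_v P(Y = v | obs) = 0

Enumerate traces; 12 have nonzero weight after conditioning:
  (Z=0, Y=0, W=0, X=2) weight 81/2816
  (Z=0, Y=0, W=2, X=2) weight 27/704
  (Z=0, Y=1, W=1, X=2) weight 9/2816
  (Z=0, Y=1, W=3, X=2) weight 27/2816
  (Z=1, Y=0, W=0, X=2) weight 1/640
  (Z=1, Y=0, W=2, X=2) weight 1/160
  (Z=1, Y=1, W=1, X=2) weight 1/320
  (Z=1, Y=1, W=3, X=2) weight 1/80
  … 4 more
Group by Y:
  weight(Y=0) = 299/2816
  weight(Y=1) = 1/11
Total weight = 299/2816 + 1/11 = 555/2816
P(Y=0 | obs) = 299/2816 / 555/2816 = 299/555
P(Y=1 | obs) = 1/11 / 555/2816 = 256/555
argmax = 0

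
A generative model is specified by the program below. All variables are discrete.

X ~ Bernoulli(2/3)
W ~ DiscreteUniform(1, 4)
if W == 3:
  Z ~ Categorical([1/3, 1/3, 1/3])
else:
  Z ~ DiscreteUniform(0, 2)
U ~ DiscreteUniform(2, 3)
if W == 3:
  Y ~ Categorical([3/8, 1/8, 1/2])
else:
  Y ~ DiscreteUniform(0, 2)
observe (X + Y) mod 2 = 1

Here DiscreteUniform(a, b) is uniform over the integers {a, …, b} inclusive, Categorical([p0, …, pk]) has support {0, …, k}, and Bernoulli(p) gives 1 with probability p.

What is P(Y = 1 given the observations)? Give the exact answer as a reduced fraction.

P(Y = 1 | obs) = 9/55

Enumerate traces; 72 have nonzero weight after conditioning:
  (X=0, W=1, Z=0, U=2, Y=1) weight 1/216
  (X=0, W=1, Z=0, U=3, Y=1) weight 1/216
  (X=0, W=1, Z=1, U=2, Y=1) weight 1/216
  (X=0, W=1, Z=1, U=3, Y=1) weight 1/216
  (X=0, W=1, Z=2, U=2, Y=1) weight 1/216
  (X=0, W=1, Z=2, U=3, Y=1) weight 1/216
  (X=0, W=2, Z=0, U=2, Y=1) weight 1/216
  (X=0, W=2, Z=0, U=3, Y=1) weight 1/216
  (X=1, W=1, Z=0, U=2, Y=0) weight 1/108
  (X=1, W=1, Z=0, U=2, Y=2) weight 1/108
  … 62 more
Group by Y:
  weight(Y=0) = 11/48
  weight(Y=1) = 3/32
  weight(Y=2) = 1/4
Total weight = 11/48 + 3/32 + 1/4 = 55/96
P(Y=0 | obs) = 11/48 / 55/96 = 2/5
P(Y=1 | obs) = 3/32 / 55/96 = 9/55
P(Y=2 | obs) = 1/4 / 55/96 = 24/55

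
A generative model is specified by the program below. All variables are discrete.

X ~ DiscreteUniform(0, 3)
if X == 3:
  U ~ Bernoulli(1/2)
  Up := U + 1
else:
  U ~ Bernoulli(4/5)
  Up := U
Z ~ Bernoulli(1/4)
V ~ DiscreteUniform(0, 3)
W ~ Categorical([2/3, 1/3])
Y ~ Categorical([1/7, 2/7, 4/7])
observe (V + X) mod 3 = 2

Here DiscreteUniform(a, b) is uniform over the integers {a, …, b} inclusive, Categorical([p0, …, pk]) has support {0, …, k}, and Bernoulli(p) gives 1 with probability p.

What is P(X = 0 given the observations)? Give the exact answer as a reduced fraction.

Enumerate traces; 120 have nonzero weight after conditioning:
  (X=0, U=0, Z=0, V=2, W=0, Y=0) weight 1/1120
  (X=0, U=0, Z=0, V=2, W=0, Y=1) weight 1/560
  (X=0, U=0, Z=0, V=2, W=0, Y=2) weight 1/280
  (X=0, U=0, Z=0, V=2, W=1, Y=0) weight 1/2240
  (X=0, U=0, Z=0, V=2, W=1, Y=1) weight 1/1120
  (X=0, U=0, Z=0, V=2, W=1, Y=2) weight 1/560
  (X=0, U=0, Z=1, V=2, W=0, Y=0) weight 1/3360
  (X=0, U=0, Z=1, V=2, W=0, Y=1) weight 1/1680
  (X=1, U=0, Z=0, V=1, W=0, Y=0) weight 1/1120
  (X=2, U=0, Z=0, V=0, W=0, Y=0) weight 1/1120
  … 110 more
Group by X:
  weight(X=0) = 1/16
  weight(X=1) = 1/16
  weight(X=2) = 1/8
  weight(X=3) = 1/16
Total weight = 1/16 + 1/16 + 1/8 + 1/16 = 5/16
P(X=0 | obs) = 1/16 / 5/16 = 1/5
P(X=1 | obs) = 1/16 / 5/16 = 1/5
P(X=2 | obs) = 1/8 / 5/16 = 2/5
P(X=3 | obs) = 1/16 / 5/16 = 1/5

P(X = 0 | obs) = 1/5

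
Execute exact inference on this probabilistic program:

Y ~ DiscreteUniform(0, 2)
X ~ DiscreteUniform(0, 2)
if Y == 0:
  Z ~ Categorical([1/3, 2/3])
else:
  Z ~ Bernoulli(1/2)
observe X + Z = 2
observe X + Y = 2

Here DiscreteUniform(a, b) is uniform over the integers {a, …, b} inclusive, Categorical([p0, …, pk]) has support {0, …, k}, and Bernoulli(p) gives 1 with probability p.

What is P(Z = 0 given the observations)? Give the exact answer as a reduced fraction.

Enumerate traces; 2 have nonzero weight after conditioning:
  (Y=0, X=2, Z=0) weight 1/27
  (Y=1, X=1, Z=1) weight 1/18
Group by Z:
  weight(Z=0) = 1/27
  weight(Z=1) = 1/18
Total weight = 1/27 + 1/18 = 5/54
P(Z=0 | obs) = 1/27 / 5/54 = 2/5
P(Z=1 | obs) = 1/18 / 5/54 = 3/5

P(Z = 0 | obs) = 2/5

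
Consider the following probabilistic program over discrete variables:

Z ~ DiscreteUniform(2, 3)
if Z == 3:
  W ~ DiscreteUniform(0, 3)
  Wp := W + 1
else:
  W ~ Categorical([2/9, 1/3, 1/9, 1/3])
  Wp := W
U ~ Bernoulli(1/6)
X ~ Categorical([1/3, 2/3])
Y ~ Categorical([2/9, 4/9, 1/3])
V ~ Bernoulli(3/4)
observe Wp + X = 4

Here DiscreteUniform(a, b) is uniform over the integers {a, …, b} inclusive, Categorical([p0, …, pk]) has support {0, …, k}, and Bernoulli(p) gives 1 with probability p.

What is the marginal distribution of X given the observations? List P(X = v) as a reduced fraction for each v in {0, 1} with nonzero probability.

P(X=0) = 3/17, P(X=1) = 14/17

Enumerate traces; 36 have nonzero weight after conditioning:
  (Z=2, W=3, U=0, X=1, Y=0, V=0) weight 5/972
  (Z=2, W=3, U=0, X=1, Y=0, V=1) weight 5/324
  (Z=2, W=3, U=0, X=1, Y=1, V=0) weight 5/486
  (Z=2, W=3, U=0, X=1, Y=1, V=1) weight 5/162
  (Z=2, W=3, U=0, X=1, Y=2, V=0) weight 5/648
  (Z=2, W=3, U=0, X=1, Y=2, V=1) weight 5/216
  (Z=2, W=3, U=1, X=1, Y=0, V=0) weight 1/972
  (Z=2, W=3, U=1, X=1, Y=0, V=1) weight 1/324
  (Z=3, W=3, U=0, X=0, Y=0, V=0) weight 5/2592
  … 27 more
Group by X:
  weight(X=0) = 1/24
  weight(X=1) = 7/36
Total weight = 1/24 + 7/36 = 17/72
P(X=0 | obs) = 1/24 / 17/72 = 3/17
P(X=1 | obs) = 7/36 / 17/72 = 14/17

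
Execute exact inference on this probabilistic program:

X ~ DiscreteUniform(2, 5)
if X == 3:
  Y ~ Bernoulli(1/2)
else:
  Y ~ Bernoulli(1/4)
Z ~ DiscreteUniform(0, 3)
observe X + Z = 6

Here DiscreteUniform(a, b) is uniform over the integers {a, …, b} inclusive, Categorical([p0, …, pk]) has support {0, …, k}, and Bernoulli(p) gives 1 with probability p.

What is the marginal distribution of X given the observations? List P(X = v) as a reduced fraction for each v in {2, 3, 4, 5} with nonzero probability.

P(X=3) = 1/3, P(X=4) = 1/3, P(X=5) = 1/3

Enumerate traces; 6 have nonzero weight after conditioning:
  (X=3, Y=0, Z=3) weight 1/32
  (X=3, Y=1, Z=3) weight 1/32
  (X=4, Y=0, Z=2) weight 3/64
  (X=4, Y=1, Z=2) weight 1/64
  (X=5, Y=0, Z=1) weight 3/64
  (X=5, Y=1, Z=1) weight 1/64
Group by X:
  weight(X=3) = 1/16
  weight(X=4) = 1/16
  weight(X=5) = 1/16
Total weight = 1/16 + 1/16 + 1/16 = 3/16
P(X=3 | obs) = 1/16 / 3/16 = 1/3
P(X=4 | obs) = 1/16 / 3/16 = 1/3
P(X=5 | obs) = 1/16 / 3/16 = 1/3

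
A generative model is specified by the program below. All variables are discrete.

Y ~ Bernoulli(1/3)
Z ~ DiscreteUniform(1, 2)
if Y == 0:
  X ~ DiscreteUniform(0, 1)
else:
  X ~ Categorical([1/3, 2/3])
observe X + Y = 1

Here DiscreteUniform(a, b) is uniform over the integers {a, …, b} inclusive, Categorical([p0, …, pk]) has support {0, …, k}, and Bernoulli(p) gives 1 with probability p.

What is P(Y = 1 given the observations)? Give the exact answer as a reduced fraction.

Enumerate traces; 4 have nonzero weight after conditioning:
  (Y=0, Z=1, X=1) weight 1/6
  (Y=0, Z=2, X=1) weight 1/6
  (Y=1, Z=1, X=0) weight 1/18
  (Y=1, Z=2, X=0) weight 1/18
Group by Y:
  weight(Y=0) = 1/3
  weight(Y=1) = 1/9
Total weight = 1/3 + 1/9 = 4/9
P(Y=0 | obs) = 1/3 / 4/9 = 3/4
P(Y=1 | obs) = 1/9 / 4/9 = 1/4

P(Y = 1 | obs) = 1/4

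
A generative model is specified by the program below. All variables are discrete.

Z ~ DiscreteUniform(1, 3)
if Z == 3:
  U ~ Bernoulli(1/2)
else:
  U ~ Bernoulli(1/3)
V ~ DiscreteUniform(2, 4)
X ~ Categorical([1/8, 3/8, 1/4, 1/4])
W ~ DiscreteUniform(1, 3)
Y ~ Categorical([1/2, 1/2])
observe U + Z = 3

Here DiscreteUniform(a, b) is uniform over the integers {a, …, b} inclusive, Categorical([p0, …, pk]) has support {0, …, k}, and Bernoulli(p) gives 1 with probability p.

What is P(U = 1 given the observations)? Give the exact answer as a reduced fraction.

P(U = 1 | obs) = 2/5

Enumerate traces; 144 have nonzero weight after conditioning:
  (Z=2, U=1, V=2, X=0, W=1, Y=0) weight 1/1296
  (Z=2, U=1, V=2, X=0, W=1, Y=1) weight 1/1296
  (Z=2, U=1, V=2, X=0, W=2, Y=0) weight 1/1296
  (Z=2, U=1, V=2, X=0, W=2, Y=1) weight 1/1296
  (Z=2, U=1, V=2, X=0, W=3, Y=0) weight 1/1296
  (Z=2, U=1, V=2, X=0, W=3, Y=1) weight 1/1296
  (Z=2, U=1, V=2, X=1, W=1, Y=0) weight 1/432
  (Z=2, U=1, V=2, X=1, W=1, Y=1) weight 1/432
  (Z=3, U=0, V=2, X=0, W=1, Y=0) weight 1/864
  … 135 more
Group by U:
  weight(U=0) = 1/6
  weight(U=1) = 1/9
Total weight = 1/6 + 1/9 = 5/18
P(U=0 | obs) = 1/6 / 5/18 = 3/5
P(U=1 | obs) = 1/9 / 5/18 = 2/5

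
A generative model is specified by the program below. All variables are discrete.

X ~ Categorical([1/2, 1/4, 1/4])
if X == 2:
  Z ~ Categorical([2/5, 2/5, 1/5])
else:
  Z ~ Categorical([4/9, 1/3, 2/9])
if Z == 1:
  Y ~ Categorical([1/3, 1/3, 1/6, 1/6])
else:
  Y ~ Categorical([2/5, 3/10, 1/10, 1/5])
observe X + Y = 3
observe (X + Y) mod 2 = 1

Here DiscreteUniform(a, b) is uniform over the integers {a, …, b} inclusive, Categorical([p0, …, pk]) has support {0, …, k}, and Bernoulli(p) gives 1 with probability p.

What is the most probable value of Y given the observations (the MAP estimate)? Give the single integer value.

argmax_v P(Y = v | obs) = 3

Enumerate traces; 9 have nonzero weight after conditioning:
  (X=0, Z=0, Y=3) weight 2/45
  (X=0, Z=1, Y=3) weight 1/36
  (X=0, Z=2, Y=3) weight 1/45
  (X=1, Z=0, Y=2) weight 1/90
  (X=1, Z=1, Y=2) weight 1/72
  (X=1, Z=2, Y=2) weight 1/180
  (X=2, Z=0, Y=1) weight 3/100
  (X=2, Z=1, Y=1) weight 1/30
  … 1 more
Group by Y:
  weight(Y=1) = 47/600
  weight(Y=2) = 11/360
  weight(Y=3) = 17/180
Total weight = 47/600 + 11/360 + 17/180 = 61/300
P(Y=1 | obs) = 47/600 / 61/300 = 47/122
P(Y=2 | obs) = 11/360 / 61/300 = 55/366
P(Y=3 | obs) = 17/180 / 61/300 = 85/183
argmax = 3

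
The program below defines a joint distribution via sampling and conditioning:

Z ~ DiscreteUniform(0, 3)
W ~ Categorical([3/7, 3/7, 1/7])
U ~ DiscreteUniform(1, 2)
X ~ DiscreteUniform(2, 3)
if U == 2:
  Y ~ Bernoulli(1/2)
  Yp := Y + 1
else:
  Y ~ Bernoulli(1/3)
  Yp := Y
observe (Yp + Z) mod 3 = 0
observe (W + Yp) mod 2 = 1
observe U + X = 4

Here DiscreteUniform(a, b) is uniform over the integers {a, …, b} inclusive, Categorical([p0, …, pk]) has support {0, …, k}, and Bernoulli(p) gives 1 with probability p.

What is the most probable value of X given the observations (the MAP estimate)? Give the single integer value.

argmax_v P(X = v | obs) = 3

Enumerate traces; 7 have nonzero weight after conditioning:
  (Z=0, W=1, U=1, X=3, Y=0) weight 1/56
  (Z=1, W=1, U=2, X=2, Y=1) weight 3/224
  (Z=2, W=0, U=1, X=3, Y=1) weight 1/112
  (Z=2, W=0, U=2, X=2, Y=0) weight 3/224
  (Z=2, W=2, U=1, X=3, Y=1) weight 1/336
  (Z=2, W=2, U=2, X=2, Y=0) weight 1/224
  (Z=3, W=1, U=1, X=3, Y=0) weight 1/56
Group by X:
  weight(X=2) = 1/32
  weight(X=3) = 1/21
Total weight = 1/32 + 1/21 = 53/672
P(X=2 | obs) = 1/32 / 53/672 = 21/53
P(X=3 | obs) = 1/21 / 53/672 = 32/53
argmax = 3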